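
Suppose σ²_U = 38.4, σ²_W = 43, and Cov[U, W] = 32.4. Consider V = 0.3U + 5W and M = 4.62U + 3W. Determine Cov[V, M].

Cov[V, M] = 1475.8224

By bilinearity, Cov[V, M] = ac·σ²_U + bd·σ²_W + (ad+bc)·Cov[U, W], with a=0.3, b=5, c=4.62, d=3.
ac·σ²_U = 0.3·4.62·38.4 = 53.2224
bd·σ²_W = 5·3·43 = 645
(ad+bc)·Cov[U, W] = (24)·32.4 = 777.6
Cov[V, M] = 53.2224 + 645 + 777.6 = 1475.8224.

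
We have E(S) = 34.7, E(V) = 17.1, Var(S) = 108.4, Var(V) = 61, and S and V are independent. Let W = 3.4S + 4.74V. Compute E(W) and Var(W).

E(W) = 3.4·E(S) + 4.74·E(V) = 3.4·34.7 + 4.74·17.1 = 199.034.
Var(W) = a²·Var(S) + b²·Var(V) + 2ab·covariance of S and V with a = 3.4, b = 4.74.
Independence gives covariance of S and V = 0.
= 3.4²·108.4 + 4.74²·61 + 2·3.4·4.74·0
= 1253.104 + 1370.5236 + 0 = 2623.6276.

E(W) = 199.034, Var(W) = 2623.6276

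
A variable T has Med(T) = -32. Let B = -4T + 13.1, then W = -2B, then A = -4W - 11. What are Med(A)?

Med(A) = 1117.8

Med(B) = (-4)·(-32) + 13.1 = 141.1.
Med(W) = (-2)·141.1 = -282.2.
Med(A) = (-4)·(-282.2) + (-11) = 1117.8.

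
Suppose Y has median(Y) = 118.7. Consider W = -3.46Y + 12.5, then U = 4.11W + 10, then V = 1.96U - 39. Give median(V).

median(W) = (-3.46)·118.7 + 12.5 = -398.202.
median(U) = 4.11·(-398.202) + 10 = -1626.61022.
median(V) = 1.96·(-1626.61022) + (-39) = -3227.1560312.

median(V) = -3227.1560312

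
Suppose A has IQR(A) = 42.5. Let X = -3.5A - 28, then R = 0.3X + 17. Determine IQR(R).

IQR(R) = 44.625

IQR(X) = |-3.5|·42.5 = 148.75.
IQR(R) = |0.3|·148.75 = 44.625.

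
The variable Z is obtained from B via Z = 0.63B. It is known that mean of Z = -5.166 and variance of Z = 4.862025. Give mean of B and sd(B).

From Z = 0.63B: mean of Z = a·mean of B + b, so mean of B = (mean of Z − b)/a = (-5.166 − 0)/0.63 = -8.2.
sd(Z) = √4.862025 = 2.205.
sd(Z) = |a|·sd(B), so sd(B) = 2.205/|0.63| = 3.5.

mean of B = -8.2, sd(B) = 3.5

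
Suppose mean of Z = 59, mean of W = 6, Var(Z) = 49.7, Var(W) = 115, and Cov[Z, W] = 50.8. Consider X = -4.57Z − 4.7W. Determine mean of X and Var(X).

mean of X = -297.83, Var(X) = 5760.59593

mean of X = (-4.57)·mean of Z + (-4.7)·mean of W = (-4.57)·59 + (-4.7)·6 = -297.83.
Var(X) = a²·Var(Z) + b²·Var(W) + 2ab·Cov[Z, W] with a = -4.57, b = -4.7.
= (-4.57)²·49.7 + (-4.7)²·115 + 2·(-4.57)·(-4.7)·50.8
= 1037.97953 + 2540.35 + 2182.2664 = 5760.59593.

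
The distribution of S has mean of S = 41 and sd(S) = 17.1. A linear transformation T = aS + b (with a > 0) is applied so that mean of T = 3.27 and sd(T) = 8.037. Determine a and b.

a = 0.47, b = -16

sd(T) = a·sd(S) (a > 0), so a = 8.037/17.1 = 0.47.
mean of T = a·mean of S + b, so b = 3.27 − 0.47·41 = -16.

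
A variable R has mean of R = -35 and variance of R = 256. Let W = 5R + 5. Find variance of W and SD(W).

W = 5R + 5 is linear with a = 5, b = 5.
variance of W = a²·variance of R = 5²·256 = 6400 (the additive constant 5 does not affect variance).
SD(R) = √256 = 16.
SD(W) = |a|·SD(R) = |5|·16 = 80.

variance of W = 6400, SD(W) = 80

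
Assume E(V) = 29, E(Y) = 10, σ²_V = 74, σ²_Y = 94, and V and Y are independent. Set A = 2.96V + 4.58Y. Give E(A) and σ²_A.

E(A) = 2.96·E(V) + 4.58·E(Y) = 2.96·29 + 4.58·10 = 131.64.
σ²_A = a²·σ²_V + b²·σ²_Y + 2ab·Cov[V, Y] with a = 2.96, b = 4.58.
Independence gives Cov[V, Y] = 0.
= 2.96²·74 + 4.58²·94 + 2·2.96·4.58·0
= 648.3584 + 1971.7816 + 0 = 2620.14.

E(A) = 131.64, σ²_A = 2620.14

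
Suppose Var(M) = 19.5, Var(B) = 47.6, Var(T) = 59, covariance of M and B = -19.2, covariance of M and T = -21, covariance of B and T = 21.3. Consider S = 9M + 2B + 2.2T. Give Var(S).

Var(S) = a²·Var(M) + b²·Var(B) + c²·Var(T) + 2ab·covariance of M and B + 2ac·covariance of M and T + 2bc·covariance of B and T, with a = 9, b = 2, c = 2.2.
= 1579.5 + 190.4 + 285.56 + (-691.2) + (-831.6) + 187.44
= 720.1.

Var(S) = 720.1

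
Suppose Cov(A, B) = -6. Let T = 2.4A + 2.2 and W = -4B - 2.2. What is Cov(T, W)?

Cov(T, W) = 57.6

Cov(T, W) = a·c·Cov(A, B) = 2.4·(-4)·(-6) = 57.6. Additive constants drop out.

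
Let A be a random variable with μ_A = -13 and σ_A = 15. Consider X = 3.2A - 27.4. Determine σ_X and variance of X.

σ_X = 48, variance of X = 2304

X = 3.2A - 27.4 is linear with a = 3.2, b = -27.4.
σ_X = |a|·σ_A = |3.2|·15 = 48.
variance of A = 15² = 225.
variance of X = a²·variance of A = 3.2²·225 = 2304 (the additive constant -27.4 does not affect variance).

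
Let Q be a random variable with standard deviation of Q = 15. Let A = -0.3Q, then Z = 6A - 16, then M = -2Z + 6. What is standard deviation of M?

standard deviation of A = |-0.3|·15 = 4.5.
standard deviation of Z = |6|·4.5 = 27.
standard deviation of M = |-2|·27 = 54.

standard deviation of M = 54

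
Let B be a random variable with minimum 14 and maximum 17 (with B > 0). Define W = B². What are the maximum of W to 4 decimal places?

B² is increasing on this domain, so max(W) comes from max(B) = 17: max(W) = square(17) = 289.

max(W) = 289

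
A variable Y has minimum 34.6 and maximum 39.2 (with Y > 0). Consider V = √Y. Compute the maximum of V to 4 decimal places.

max(V) = 6.261

√Y is increasing on this domain, so max(V) comes from max(Y) = 39.2: max(V) = √(39.2) ≈ 6.261.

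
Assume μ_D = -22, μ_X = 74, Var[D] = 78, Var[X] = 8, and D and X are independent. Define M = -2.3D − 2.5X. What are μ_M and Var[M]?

μ_M = (-2.3)·μ_D + (-2.5)·μ_X = (-2.3)·(-22) + (-2.5)·74 = -134.4.
Var[M] = a²·Var[D] + b²·Var[X] + 2ab·covariance of D and X with a = -2.3, b = -2.5.
Independence gives covariance of D and X = 0.
= (-2.3)²·78 + (-2.5)²·8 + 2·(-2.3)·(-2.5)·0
= 412.62 + 50 + 0 = 462.62.

μ_M = -134.4, Var[M] = 462.62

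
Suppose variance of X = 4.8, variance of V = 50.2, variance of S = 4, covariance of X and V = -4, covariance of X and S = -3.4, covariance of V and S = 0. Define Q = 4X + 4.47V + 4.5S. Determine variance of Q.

variance of Q = a²·variance of X + b²·variance of V + c²·variance of S + 2ab·covariance of X and V + 2ac·covariance of X and S + 2bc·covariance of V and S, with a = 4, b = 4.47, c = 4.5.
= 76.8 + 1003.04118 + 81 + (-143.04) + (-122.4) + 0
= 895.40118.

variance of Q = 895.40118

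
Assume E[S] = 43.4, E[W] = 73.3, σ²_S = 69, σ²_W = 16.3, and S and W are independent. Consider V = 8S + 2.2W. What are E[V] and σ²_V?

E[V] = 508.46, σ²_V = 4494.892

E[V] = 8·E[S] + 2.2·E[W] = 8·43.4 + 2.2·73.3 = 508.46.
σ²_V = a²·σ²_S + b²·σ²_W + 2ab·Cov(S, W) with a = 8, b = 2.2.
Independence gives Cov(S, W) = 0.
= 8²·69 + 2.2²·16.3 + 2·8·2.2·0
= 4416 + 78.892 + 0 = 4494.892.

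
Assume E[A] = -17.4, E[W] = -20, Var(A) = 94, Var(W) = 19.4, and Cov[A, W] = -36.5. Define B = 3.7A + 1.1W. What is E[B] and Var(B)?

E[B] = -86.38, Var(B) = 1013.224

E[B] = 3.7·E[A] + 1.1·E[W] = 3.7·(-17.4) + 1.1·(-20) = -86.38.
Var(B) = a²·Var(A) + b²·Var(W) + 2ab·Cov[A, W] with a = 3.7, b = 1.1.
= 3.7²·94 + 1.1²·19.4 + 2·3.7·1.1·(-36.5)
= 1286.86 + 23.474 + (-297.11) = 1013.224.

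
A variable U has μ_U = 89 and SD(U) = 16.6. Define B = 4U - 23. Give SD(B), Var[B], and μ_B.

B = 4U - 23 is linear with a = 4, b = -23.
SD(B) = |a|·SD(U) = |4|·16.6 = 66.4.
Var[U] = 16.6² = 275.56.
Var[B] = a²·Var[U] = 4²·275.56 = 4408.96 (the additive constant -23 does not affect variance).
μ_B = a·μ_U + b = 4·89 + (-23) = 333.

SD(B) = 66.4, Var[B] = 4408.96, μ_B = 333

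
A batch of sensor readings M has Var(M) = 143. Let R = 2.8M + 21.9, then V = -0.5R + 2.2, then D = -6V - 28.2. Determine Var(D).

Var(R) = 2.8²·143 = 1121.12.
Var(V) = (-0.5)²·1121.12 = 280.28.
Var(D) = (-6)²·280.28 = 10090.08.

Var(D) = 10090.08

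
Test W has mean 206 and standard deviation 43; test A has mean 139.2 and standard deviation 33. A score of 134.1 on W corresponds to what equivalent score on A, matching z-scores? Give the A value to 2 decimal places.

z = (134.1 − 206)/43 ≈ -1.6721.
A = 139.2 + z·33 = 139.2 + (134.1 − 206)·33/43 ≈ 84.02.

A = 84.02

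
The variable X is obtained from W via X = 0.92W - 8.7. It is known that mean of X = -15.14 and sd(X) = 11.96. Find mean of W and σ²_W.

From X = 0.92W - 8.7: mean of X = a·mean of W + b, so mean of W = (mean of X − b)/a = (-15.14 − (-8.7))/0.92 = -7.
σ²_X = 11.96² = 143.0416.
σ²_X = a²·σ²_W, so σ²_W = 143.0416/0.92² = 169.

mean of W = -7, σ²_W = 169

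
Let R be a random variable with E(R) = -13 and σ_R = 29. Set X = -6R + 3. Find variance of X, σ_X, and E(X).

variance of X = 30276, σ_X = 174, E(X) = 81

X = -6R + 3 is linear with a = -6, b = 3.
variance of R = 29² = 841.
variance of X = a²·variance of R = (-6)²·841 = 30276 (the additive constant 3 does not affect variance).
σ_X = |a|·σ_R = |-6|·29 = 174.
E(X) = a·E(R) + b = (-6)·(-13) + 3 = 81.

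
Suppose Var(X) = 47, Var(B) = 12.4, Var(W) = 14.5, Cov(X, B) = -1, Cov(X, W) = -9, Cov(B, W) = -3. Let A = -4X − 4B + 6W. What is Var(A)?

Var(A) = 2016.4

Var(A) = a²·Var(X) + b²·Var(B) + c²·Var(W) + 2ab·Cov(X, B) + 2ac·Cov(X, W) + 2bc·Cov(B, W), with a = -4, b = -4, c = 6.
= 752 + 198.4 + 522 + (-32) + 432 + 144
= 2016.4.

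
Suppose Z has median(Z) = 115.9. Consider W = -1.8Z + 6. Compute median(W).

median(W) = -202.62

A linear map preserves order up to sign, so median(W) = a·median(Z) + b = (-1.8)·115.9 + 6 = -202.62.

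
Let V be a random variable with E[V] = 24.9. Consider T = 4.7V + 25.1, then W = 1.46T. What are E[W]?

E[W] = 207.5098

E[T] = 4.7·24.9 + 25.1 = 142.13.
E[W] = 1.46·142.13 = 207.5098.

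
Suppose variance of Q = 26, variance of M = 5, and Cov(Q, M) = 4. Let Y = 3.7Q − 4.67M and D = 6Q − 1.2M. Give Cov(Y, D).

Cov(Y, D) = 475.38

By bilinearity, Cov(Y, D) = ac·variance of Q + bd·variance of M + (ad+bc)·Cov(Q, M), with a=3.7, b=-4.67, c=6, d=-1.2.
ac·variance of Q = 3.7·6·26 = 577.2
bd·variance of M = (-4.67)·(-1.2)·5 = 28.02
(ad+bc)·Cov(Q, M) = (-32.46)·4 = -129.84
Cov(Y, D) = 577.2 + 28.02 + (-129.84) = 475.38.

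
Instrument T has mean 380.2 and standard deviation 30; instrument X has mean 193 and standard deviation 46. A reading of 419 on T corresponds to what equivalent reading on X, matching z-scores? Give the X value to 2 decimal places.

z = (419 − 380.2)/30 ≈ 1.2933.
X = 193 + z·46 = 193 + (419 − 380.2)·46/30 ≈ 252.49.

X = 252.49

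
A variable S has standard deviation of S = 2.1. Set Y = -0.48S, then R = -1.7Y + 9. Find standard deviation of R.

standard deviation of Y = |-0.48|·2.1 = 1.008.
standard deviation of R = |-1.7|·1.008 = 1.7136.

standard deviation of R = 1.7136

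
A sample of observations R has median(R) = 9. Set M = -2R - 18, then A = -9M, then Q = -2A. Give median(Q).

median(M) = (-2)·9 + (-18) = -36.
median(A) = (-9)·(-36) = 324.
median(Q) = (-2)·324 = -648.

median(Q) = -648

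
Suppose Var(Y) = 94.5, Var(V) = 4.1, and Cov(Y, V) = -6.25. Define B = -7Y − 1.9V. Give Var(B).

Var(B) = a²·Var(Y) + b²·Var(V) + 2ab·Cov(Y, V) with a = -7, b = -1.9.
= (-7)²·94.5 + (-1.9)²·4.1 + 2·(-7)·(-1.9)·(-6.25)
= 4630.5 + 14.801 + (-166.25) = 4479.051.

Var(B) = 4479.051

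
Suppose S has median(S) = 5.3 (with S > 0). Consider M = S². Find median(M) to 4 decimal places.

median(M) = 28.09

S² is monotone on this domain, so median(M) = square(5.3) = 28.09.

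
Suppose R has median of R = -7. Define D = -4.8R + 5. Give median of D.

median of D = 38.6

A linear map preserves order up to sign, so median of D = a·median of R + b = (-4.8)·(-7) + 5 = 38.6.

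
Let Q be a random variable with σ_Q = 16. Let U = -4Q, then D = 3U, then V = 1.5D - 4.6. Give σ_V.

σ_U = |-4|·16 = 64.
σ_D = |3|·64 = 192.
σ_V = |1.5|·192 = 288.

σ_V = 288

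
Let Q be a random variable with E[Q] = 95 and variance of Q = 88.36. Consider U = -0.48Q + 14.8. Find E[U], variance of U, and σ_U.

E[U] = -30.8, variance of U = 20.358144, σ_U = 4.512

U = -0.48Q + 14.8 is linear with a = -0.48, b = 14.8.
E[U] = a·E[Q] + b = (-0.48)·95 + 14.8 = -30.8.
variance of U = a²·variance of Q = (-0.48)²·88.36 = 20.358144 (the additive constant 14.8 does not affect variance).
σ_Q = √88.36 = 9.4.
σ_U = |a|·σ_Q = |-0.48|·9.4 = 4.512.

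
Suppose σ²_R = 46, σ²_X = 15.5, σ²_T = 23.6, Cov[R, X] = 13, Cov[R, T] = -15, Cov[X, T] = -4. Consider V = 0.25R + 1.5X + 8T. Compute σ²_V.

σ²_V = 1401.9

σ²_V = a²·σ²_R + b²·σ²_X + c²·σ²_T + 2ab·Cov[R, X] + 2ac·Cov[R, T] + 2bc·Cov[X, T], with a = 0.25, b = 1.5, c = 8.
= 2.875 + 34.875 + 1510.4 + 9.75 + (-60) + (-96)
= 1401.9.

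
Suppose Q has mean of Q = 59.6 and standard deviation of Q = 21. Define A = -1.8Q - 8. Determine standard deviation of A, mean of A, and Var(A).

standard deviation of A = 37.8, mean of A = -115.28, Var(A) = 1428.84

A = -1.8Q - 8 is linear with a = -1.8, b = -8.
standard deviation of A = |a|·standard deviation of Q = |-1.8|·21 = 37.8.
mean of A = a·mean of Q + b = (-1.8)·59.6 + (-8) = -115.28.
Var(Q) = 21² = 441.
Var(A) = a²·Var(Q) = (-1.8)²·441 = 1428.84 (the additive constant -8 does not affect variance).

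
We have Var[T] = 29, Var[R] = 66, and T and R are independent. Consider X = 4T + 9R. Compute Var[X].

Var[X] = a²·Var[T] + b²·Var[R] + 2ab·covariance of T and R with a = 4, b = 9.
Independence gives covariance of T and R = 0.
= 4²·29 + 9²·66 + 2·4·9·0
= 464 + 5346 + 0 = 5810.

Var[X] = 5810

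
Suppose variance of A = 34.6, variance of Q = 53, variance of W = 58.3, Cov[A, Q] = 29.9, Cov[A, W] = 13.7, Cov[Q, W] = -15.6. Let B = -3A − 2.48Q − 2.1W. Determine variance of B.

variance of B = 1349.5166

variance of B = a²·variance of A + b²·variance of Q + c²·variance of W + 2ab·Cov[A, Q] + 2ac·Cov[A, W] + 2bc·Cov[Q, W], with a = -3, b = -2.48, c = -2.1.
= 311.4 + 325.9712 + 257.103 + 444.912 + 172.62 + (-162.4896)
= 1349.5166.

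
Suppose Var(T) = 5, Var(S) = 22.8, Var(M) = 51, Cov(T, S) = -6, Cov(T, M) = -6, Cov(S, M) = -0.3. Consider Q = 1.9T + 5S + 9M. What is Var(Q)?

Var(Q) = 4372.85

Var(Q) = a²·Var(T) + b²·Var(S) + c²·Var(M) + 2ab·Cov(T, S) + 2ac·Cov(T, M) + 2bc·Cov(S, M), with a = 1.9, b = 5, c = 9.
= 18.05 + 570 + 4131 + (-114) + (-205.2) + (-27)
= 4372.85.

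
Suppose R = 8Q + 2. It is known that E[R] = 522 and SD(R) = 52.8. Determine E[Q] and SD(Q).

From R = 8Q + 2: E[R] = a·E[Q] + b, so E[Q] = (E[R] − b)/a = (522 − 2)/8 = 65.
SD(R) = |a|·SD(Q), so SD(Q) = 52.8/|8| = 6.6.

E[Q] = 65, SD(Q) = 6.6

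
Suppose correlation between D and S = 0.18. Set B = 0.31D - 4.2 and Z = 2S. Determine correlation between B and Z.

Linear rescalings preserve correlation up to sign; here the slopes 0.31 and 2 have the same sign, so correlation between B and Z = correlation between D and S = 0.18.

correlation between B and Z = 0.18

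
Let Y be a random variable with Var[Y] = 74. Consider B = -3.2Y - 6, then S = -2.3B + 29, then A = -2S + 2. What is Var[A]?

Var[A] = 16034.2016

Var[B] = (-3.2)²·74 = 757.76.
Var[S] = (-2.3)²·757.76 = 4008.5504.
Var[A] = (-2)²·4008.5504 = 16034.2016.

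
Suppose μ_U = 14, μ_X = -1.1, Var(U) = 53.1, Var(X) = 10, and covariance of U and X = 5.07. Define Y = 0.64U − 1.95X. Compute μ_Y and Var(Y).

μ_Y = 0.64·μ_U + (-1.95)·μ_X = 0.64·14 + (-1.95)·(-1.1) = 11.105.
Var(Y) = a²·Var(U) + b²·Var(X) + 2ab·covariance of U and X with a = 0.64, b = -1.95.
= 0.64²·53.1 + (-1.95)²·10 + 2·0.64·(-1.95)·5.07
= 21.74976 + 38.025 + (-12.65472) = 47.12004.

μ_Y = 11.105, Var(Y) = 47.12004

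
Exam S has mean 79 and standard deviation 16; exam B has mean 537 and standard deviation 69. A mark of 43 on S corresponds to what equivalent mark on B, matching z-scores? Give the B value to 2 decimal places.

z = (43 − 79)/16 = -2.25.
B = 537 + z·69 = 537 + (43 − 79)·69/16 = 381.75.

B = 381.75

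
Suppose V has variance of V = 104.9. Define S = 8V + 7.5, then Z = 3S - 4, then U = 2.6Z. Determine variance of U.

variance of S = 8²·104.9 = 6713.6.
variance of Z = 3²·6713.6 = 60422.4.
variance of U = 2.6²·60422.4 = 408455.424.

variance of U = 408455.424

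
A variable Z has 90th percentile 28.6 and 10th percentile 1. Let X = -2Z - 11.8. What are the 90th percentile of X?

90th percentile of X = -13.8

Since a = -2 < 0 the transformation is decreasing, reversing order: the 90th percentile of X corresponds to the 10th percentile of Z.
So P_{90}(X) = a·P_{10}(Z) + b = (-2)·1 + (-11.8) = -13.8.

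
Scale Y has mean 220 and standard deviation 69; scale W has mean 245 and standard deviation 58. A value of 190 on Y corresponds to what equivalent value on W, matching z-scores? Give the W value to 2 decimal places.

W = 219.78

z = (190 − 220)/69 ≈ -0.4348.
W = 245 + z·58 = 245 + (190 − 220)·58/69 ≈ 219.78.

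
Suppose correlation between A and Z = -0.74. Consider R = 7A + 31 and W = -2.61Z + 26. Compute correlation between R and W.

correlation between R and W = 0.74

Linear rescalings preserve |correlation|; the slopes 7 and -2.61 have opposite signs, so the correlation flips sign: correlation between R and W = −correlation between A and Z = 0.74.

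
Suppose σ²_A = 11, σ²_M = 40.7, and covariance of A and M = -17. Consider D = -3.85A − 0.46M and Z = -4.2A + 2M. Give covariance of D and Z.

covariance of D and Z = 238.482

By bilinearity, covariance of D and Z = ac·σ²_A + bd·σ²_M + (ad+bc)·covariance of A and M, with a=-3.85, b=-0.46, c=-4.2, d=2.
ac·σ²_A = (-3.85)·(-4.2)·11 = 177.87
bd·σ²_M = (-0.46)·2·40.7 = -37.444
(ad+bc)·covariance of A and M = (-5.768)·(-17) = 98.056
covariance of D and Z = 177.87 + (-37.444) + 98.056 = 238.482.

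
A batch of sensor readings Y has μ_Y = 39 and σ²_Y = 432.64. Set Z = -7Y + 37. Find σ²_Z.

σ²_Z = 21199.36

Z = -7Y + 37 is linear with a = -7, b = 37.
σ²_Z = a²·σ²_Y = (-7)²·432.64 = 21199.36 (the additive constant 37 does not affect variance).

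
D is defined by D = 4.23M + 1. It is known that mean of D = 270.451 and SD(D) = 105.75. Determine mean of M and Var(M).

mean of M = 63.7, Var(M) = 625

From D = 4.23M + 1: mean of D = a·mean of M + b, so mean of M = (mean of D − b)/a = (270.451 − 1)/4.23 = 63.7.
Var(D) = 105.75² = 11183.0625.
Var(D) = a²·Var(M), so Var(M) = 11183.0625/4.23² = 625.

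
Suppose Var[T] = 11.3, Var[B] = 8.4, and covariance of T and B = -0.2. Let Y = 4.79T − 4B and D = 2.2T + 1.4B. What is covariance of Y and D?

By bilinearity, covariance of Y and D = ac·Var[T] + bd·Var[B] + (ad+bc)·covariance of T and B, with a=4.79, b=-4, c=2.2, d=1.4.
ac·Var[T] = 4.79·2.2·11.3 = 119.0794
bd·Var[B] = (-4)·1.4·8.4 = -47.04
(ad+bc)·covariance of T and B = (-2.094)·(-0.2) = 0.4188
covariance of Y and D = 119.0794 + (-47.04) + 0.4188 = 72.4582.

covariance of Y and D = 72.4582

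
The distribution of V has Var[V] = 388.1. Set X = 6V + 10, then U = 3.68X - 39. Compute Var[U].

Var[X] = 6²·388.1 = 13971.6.
Var[U] = 3.68²·13971.6 = 189208.99584.

Var[U] = 189208.99584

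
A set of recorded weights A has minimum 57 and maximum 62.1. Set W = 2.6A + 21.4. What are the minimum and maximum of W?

a = 2.6 > 0, so min(W) = a·min(A)+b = 2.6·57 + 21.4 = 169.6 and max(W) = 2.6·62.1 + 21.4 = 182.86.

min(W) = 169.6, max(W) = 182.86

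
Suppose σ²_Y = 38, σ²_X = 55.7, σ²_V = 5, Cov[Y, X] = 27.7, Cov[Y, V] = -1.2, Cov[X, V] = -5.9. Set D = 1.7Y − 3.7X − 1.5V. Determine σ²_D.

σ²_D = a²·σ²_Y + b²·σ²_X + c²·σ²_V + 2ab·Cov[Y, X] + 2ac·Cov[Y, V] + 2bc·Cov[X, V], with a = 1.7, b = -3.7, c = -1.5.
= 109.82 + 762.533 + 11.25 + (-348.466) + 6.12 + (-65.49)
= 475.767.

σ²_D = 475.767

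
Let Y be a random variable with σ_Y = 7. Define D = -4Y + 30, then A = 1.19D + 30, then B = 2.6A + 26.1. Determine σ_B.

σ_D = |-4|·7 = 28.
σ_A = |1.19|·28 = 33.32.
σ_B = |2.6|·33.32 = 86.632.

σ_B = 86.632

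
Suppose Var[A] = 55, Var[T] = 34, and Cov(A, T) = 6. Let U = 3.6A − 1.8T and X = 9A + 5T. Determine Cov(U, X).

Cov(U, X) = 1486.8

By bilinearity, Cov(U, X) = ac·Var[A] + bd·Var[T] + (ad+bc)·Cov(A, T), with a=3.6, b=-1.8, c=9, d=5.
ac·Var[A] = 3.6·9·55 = 1782
bd·Var[T] = (-1.8)·5·34 = -306
(ad+bc)·Cov(A, T) = (1.8)·6 = 10.8
Cov(U, X) = 1782 + (-306) + 10.8 = 1486.8.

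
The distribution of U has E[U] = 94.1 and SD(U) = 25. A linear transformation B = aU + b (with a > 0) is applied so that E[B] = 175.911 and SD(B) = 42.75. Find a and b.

SD(B) = a·SD(U) (a > 0), so a = 42.75/25 = 1.71.
E[B] = a·E[U] + b, so b = 175.911 − 1.71·94.1 = 15.

a = 1.71, b = 15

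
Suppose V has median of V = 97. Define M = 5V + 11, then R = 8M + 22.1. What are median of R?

median of R = 3990.1

median of M = 5·97 + 11 = 496.
median of R = 8·496 + 22.1 = 3990.1.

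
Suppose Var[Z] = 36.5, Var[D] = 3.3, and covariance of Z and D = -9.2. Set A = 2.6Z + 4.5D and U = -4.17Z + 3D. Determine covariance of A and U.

covariance of A and U = -250.305

By bilinearity, covariance of A and U = ac·Var[Z] + bd·Var[D] + (ad+bc)·covariance of Z and D, with a=2.6, b=4.5, c=-4.17, d=3.
ac·Var[Z] = 2.6·(-4.17)·36.5 = -395.733
bd·Var[D] = 4.5·3·3.3 = 44.55
(ad+bc)·covariance of Z and D = (-10.965)·(-9.2) = 100.878
covariance of A and U = -395.733 + 44.55 + 100.878 = -250.305.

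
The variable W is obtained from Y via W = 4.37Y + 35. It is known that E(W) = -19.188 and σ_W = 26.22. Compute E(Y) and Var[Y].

E(Y) = -12.4, Var[Y] = 36

From W = 4.37Y + 35: E(W) = a·E(Y) + b, so E(Y) = (E(W) − b)/a = (-19.188 − 35)/4.37 = -12.4.
Var[W] = 26.22² = 687.4884.
Var[W] = a²·Var[Y], so Var[Y] = 687.4884/4.37² = 36.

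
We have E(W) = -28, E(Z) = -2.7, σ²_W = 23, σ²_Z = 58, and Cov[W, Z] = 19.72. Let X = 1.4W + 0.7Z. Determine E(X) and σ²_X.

E(X) = -41.09, σ²_X = 112.1512

E(X) = 1.4·E(W) + 0.7·E(Z) = 1.4·(-28) + 0.7·(-2.7) = -41.09.
σ²_X = a²·σ²_W + b²·σ²_Z + 2ab·Cov[W, Z] with a = 1.4, b = 0.7.
= 1.4²·23 + 0.7²·58 + 2·1.4·0.7·19.72
= 45.08 + 28.42 + 38.6512 = 112.1512.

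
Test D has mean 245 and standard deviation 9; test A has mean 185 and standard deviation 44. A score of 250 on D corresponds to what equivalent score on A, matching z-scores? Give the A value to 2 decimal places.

z = (250 − 245)/9 ≈ 0.5556.
A = 185 + z·44 = 185 + (250 − 245)·44/9 ≈ 209.44.

A = 209.44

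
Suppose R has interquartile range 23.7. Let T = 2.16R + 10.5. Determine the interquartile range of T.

IQR(T) = 51.192

Under T = aR + b, IQR(T) = |a|·IQR(R) = |2.16|·23.7 = 51.192 (shifts cancel; spread scales by |a|).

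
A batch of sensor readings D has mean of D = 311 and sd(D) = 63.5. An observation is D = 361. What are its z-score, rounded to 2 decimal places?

z = (D − mean of D) / sd(D) = (361 − 311) / 63.5 ≈ 0.79.

z = 0.79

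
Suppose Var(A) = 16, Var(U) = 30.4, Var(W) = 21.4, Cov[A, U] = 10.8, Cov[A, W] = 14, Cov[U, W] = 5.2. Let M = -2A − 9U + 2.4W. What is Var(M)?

Var(M) = 2679.424

Var(M) = a²·Var(A) + b²·Var(U) + c²·Var(W) + 2ab·Cov[A, U] + 2ac·Cov[A, W] + 2bc·Cov[U, W], with a = -2, b = -9, c = 2.4.
= 64 + 2462.4 + 123.264 + 388.8 + (-134.4) + (-224.64)
= 2679.424.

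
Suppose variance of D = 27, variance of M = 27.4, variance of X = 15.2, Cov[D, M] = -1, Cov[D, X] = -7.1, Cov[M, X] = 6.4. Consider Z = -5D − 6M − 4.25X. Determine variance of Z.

variance of Z = 1900.6

variance of Z = a²·variance of D + b²·variance of M + c²·variance of X + 2ab·Cov[D, M] + 2ac·Cov[D, X] + 2bc·Cov[M, X], with a = -5, b = -6, c = -4.25.
= 675 + 986.4 + 274.55 + (-60) + (-301.75) + 326.4
= 1900.6.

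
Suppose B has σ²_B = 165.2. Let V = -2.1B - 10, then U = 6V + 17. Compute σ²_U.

σ²_V = (-2.1)²·165.2 = 728.532.
σ²_U = 6²·728.532 = 26227.152.

σ²_U = 26227.152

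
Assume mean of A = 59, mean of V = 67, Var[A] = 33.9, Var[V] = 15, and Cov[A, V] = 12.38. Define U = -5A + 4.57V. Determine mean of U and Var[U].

mean of U = (-5)·mean of A + 4.57·mean of V = (-5)·59 + 4.57·67 = 11.19.
Var[U] = a²·Var[A] + b²·Var[V] + 2ab·Cov[A, V] with a = -5, b = 4.57.
= (-5)²·33.9 + 4.57²·15 + 2·(-5)·4.57·12.38
= 847.5 + 313.2735 + (-565.766) = 595.0075.

mean of U = 11.19, Var[U] = 595.0075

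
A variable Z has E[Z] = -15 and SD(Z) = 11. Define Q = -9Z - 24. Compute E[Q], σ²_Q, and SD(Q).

E[Q] = 111, σ²_Q = 9801, SD(Q) = 99

Q = -9Z - 24 is linear with a = -9, b = -24.
E[Q] = a·E[Z] + b = (-9)·(-15) + (-24) = 111.
σ²_Z = 11² = 121.
σ²_Q = a²·σ²_Z = (-9)²·121 = 9801 (the additive constant -24 does not affect variance).
SD(Q) = |a|·SD(Z) = |-9|·11 = 99.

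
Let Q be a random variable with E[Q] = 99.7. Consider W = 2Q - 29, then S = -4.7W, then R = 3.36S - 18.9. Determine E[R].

E[R] = -2709.8568

E[W] = 2·99.7 + (-29) = 170.4.
E[S] = (-4.7)·170.4 = -800.88.
E[R] = 3.36·(-800.88) + (-18.9) = -2709.8568.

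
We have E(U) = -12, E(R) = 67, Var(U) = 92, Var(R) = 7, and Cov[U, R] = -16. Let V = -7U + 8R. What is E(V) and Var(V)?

E(V) = (-7)·E(U) + 8·E(R) = (-7)·(-12) + 8·67 = 620.
Var(V) = a²·Var(U) + b²·Var(R) + 2ab·Cov[U, R] with a = -7, b = 8.
= (-7)²·92 + 8²·7 + 2·(-7)·8·(-16)
= 4508 + 448 + 1792 = 6748.

E(V) = 620, Var(V) = 6748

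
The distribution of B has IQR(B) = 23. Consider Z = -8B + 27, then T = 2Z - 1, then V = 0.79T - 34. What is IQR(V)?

IQR(V) = 290.72

IQR(Z) = |-8|·23 = 184.
IQR(T) = |2|·184 = 368.
IQR(V) = |0.79|·368 = 290.72.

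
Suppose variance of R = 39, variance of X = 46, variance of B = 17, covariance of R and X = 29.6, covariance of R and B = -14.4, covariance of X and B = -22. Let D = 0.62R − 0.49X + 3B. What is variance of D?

variance of D = 172.16324

variance of D = a²·variance of R + b²·variance of X + c²·variance of B + 2ab·covariance of R and X + 2ac·covariance of R and B + 2bc·covariance of X and B, with a = 0.62, b = -0.49, c = 3.
= 14.9916 + 11.0446 + 153 + (-17.98496) + (-53.568) + 64.68
= 172.16324.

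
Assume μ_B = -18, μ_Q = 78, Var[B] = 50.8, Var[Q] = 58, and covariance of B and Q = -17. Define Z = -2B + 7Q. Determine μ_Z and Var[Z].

μ_Z = (-2)·μ_B + 7·μ_Q = (-2)·(-18) + 7·78 = 582.
Var[Z] = a²·Var[B] + b²·Var[Q] + 2ab·covariance of B and Q with a = -2, b = 7.
= (-2)²·50.8 + 7²·58 + 2·(-2)·7·(-17)
= 203.2 + 2842 + 476 = 3521.2.

μ_Z = 582, Var[Z] = 3521.2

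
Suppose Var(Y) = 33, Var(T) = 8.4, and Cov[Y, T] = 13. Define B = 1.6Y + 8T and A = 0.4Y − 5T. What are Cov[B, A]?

By bilinearity, Cov[B, A] = ac·Var(Y) + bd·Var(T) + (ad+bc)·Cov[Y, T], with a=1.6, b=8, c=0.4, d=-5.
ac·Var(Y) = 1.6·0.4·33 = 21.12
bd·Var(T) = 8·(-5)·8.4 = -336
(ad+bc)·Cov[Y, T] = (-4.8)·13 = -62.4
Cov[B, A] = 21.12 + (-336) + (-62.4) = -377.28.

Cov[B, A] = -377.28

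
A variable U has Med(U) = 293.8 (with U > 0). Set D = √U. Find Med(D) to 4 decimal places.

Med(D) = 17.1406

√U is monotone on this domain, so Med(D) = √(293.8) ≈ 17.1406.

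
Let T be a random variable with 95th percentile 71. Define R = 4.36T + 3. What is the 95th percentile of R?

Since a = 4.36 > 0 the transformation is increasing, so the 95th percentile of R = a·(P_{95} of T) + b = 4.36·71 + 3 = 312.56.

95th percentile of R = 312.56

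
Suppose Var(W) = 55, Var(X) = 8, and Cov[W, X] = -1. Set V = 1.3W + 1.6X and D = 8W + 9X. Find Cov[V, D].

Cov[V, D] = 662.7

By bilinearity, Cov[V, D] = ac·Var(W) + bd·Var(X) + (ad+bc)·Cov[W, X], with a=1.3, b=1.6, c=8, d=9.
ac·Var(W) = 1.3·8·55 = 572
bd·Var(X) = 1.6·9·8 = 115.2
(ad+bc)·Cov[W, X] = (24.5)·(-1) = -24.5
Cov[V, D] = 572 + 115.2 + (-24.5) = 662.7.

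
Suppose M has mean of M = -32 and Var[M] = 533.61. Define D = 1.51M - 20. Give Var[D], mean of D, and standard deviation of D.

Var[D] = 1216.684161, mean of D = -68.32, standard deviation of D = 34.881

D = 1.51M - 20 is linear with a = 1.51, b = -20.
Var[D] = a²·Var[M] = 1.51²·533.61 = 1216.684161 (the additive constant -20 does not affect variance).
mean of D = a·mean of M + b = 1.51·(-32) + (-20) = -68.32.
standard deviation of M = √533.61 = 23.1.
standard deviation of D = |a|·standard deviation of M = |1.51|·23.1 = 34.881.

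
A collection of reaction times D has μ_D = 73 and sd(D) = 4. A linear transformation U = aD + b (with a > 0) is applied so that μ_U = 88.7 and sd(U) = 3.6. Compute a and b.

a = 0.9, b = 23

sd(U) = a·sd(D) (a > 0), so a = 3.6/4 = 0.9.
μ_U = a·μ_D + b, so b = 88.7 − 0.9·73 = 23.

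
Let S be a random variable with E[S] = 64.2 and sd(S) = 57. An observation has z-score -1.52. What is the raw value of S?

S = E[S] + z·sd(S) = 64.2 + (-1.52)·57 = -22.44.

S = -22.44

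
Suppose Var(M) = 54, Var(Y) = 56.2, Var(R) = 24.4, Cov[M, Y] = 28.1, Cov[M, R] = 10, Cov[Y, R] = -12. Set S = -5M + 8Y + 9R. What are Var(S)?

Var(S) = a²·Var(M) + b²·Var(Y) + c²·Var(R) + 2ab·Cov[M, Y] + 2ac·Cov[M, R] + 2bc·Cov[Y, R], with a = -5, b = 8, c = 9.
= 1350 + 3596.8 + 1976.4 + (-2248) + (-900) + (-1728)
= 2047.2.

Var(S) = 2047.2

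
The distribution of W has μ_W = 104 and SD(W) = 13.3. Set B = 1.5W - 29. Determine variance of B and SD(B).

B = 1.5W - 29 is linear with a = 1.5, b = -29.
variance of W = 13.3² = 176.89.
variance of B = a²·variance of W = 1.5²·176.89 = 398.0025 (the additive constant -29 does not affect variance).
SD(B) = |a|·SD(W) = |1.5|·13.3 = 19.95.

variance of B = 398.0025, SD(B) = 19.95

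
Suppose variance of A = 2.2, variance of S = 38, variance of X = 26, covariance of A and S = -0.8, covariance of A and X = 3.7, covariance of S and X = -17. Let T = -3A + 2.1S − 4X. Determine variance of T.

variance of T = 987.86

variance of T = a²·variance of A + b²·variance of S + c²·variance of X + 2ab·covariance of A and S + 2ac·covariance of A and X + 2bc·covariance of S and X, with a = -3, b = 2.1, c = -4.
= 19.8 + 167.58 + 416 + 10.08 + 88.8 + 285.6
= 987.86.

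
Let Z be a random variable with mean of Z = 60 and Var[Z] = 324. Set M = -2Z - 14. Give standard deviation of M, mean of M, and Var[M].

standard deviation of M = 36, mean of M = -134, Var[M] = 1296

M = -2Z - 14 is linear with a = -2, b = -14.
standard deviation of Z = √324 = 18.
standard deviation of M = |a|·standard deviation of Z = |-2|·18 = 36.
mean of M = a·mean of Z + b = (-2)·60 + (-14) = -134.
Var[M] = a²·Var[Z] = (-2)²·324 = 1296 (the additive constant -14 does not affect variance).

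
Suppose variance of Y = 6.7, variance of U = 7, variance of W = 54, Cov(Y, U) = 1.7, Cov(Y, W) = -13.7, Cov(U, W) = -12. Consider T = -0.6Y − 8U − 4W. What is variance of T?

variance of T = 496.972

variance of T = a²·variance of Y + b²·variance of U + c²·variance of W + 2ab·Cov(Y, U) + 2ac·Cov(Y, W) + 2bc·Cov(U, W), with a = -0.6, b = -8, c = -4.
= 2.412 + 448 + 864 + 16.32 + (-65.76) + (-768)
= 496.972.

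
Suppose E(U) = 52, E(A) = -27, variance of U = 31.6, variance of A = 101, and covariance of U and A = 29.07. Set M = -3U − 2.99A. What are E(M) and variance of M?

E(M) = (-3)·E(U) + (-2.99)·E(A) = (-3)·52 + (-2.99)·(-27) = -75.27.
variance of M = a²·variance of U + b²·variance of A + 2ab·covariance of U and A with a = -3, b = -2.99.
= (-3)²·31.6 + (-2.99)²·101 + 2·(-3)·(-2.99)·29.07
= 284.4 + 902.9501 + 521.5158 = 1708.8659.

E(M) = -75.27, variance of M = 1708.8659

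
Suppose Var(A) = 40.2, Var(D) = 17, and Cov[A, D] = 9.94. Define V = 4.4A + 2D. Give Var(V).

Var(V) = 1021.216

Var(V) = a²·Var(A) + b²·Var(D) + 2ab·Cov[A, D] with a = 4.4, b = 2.
= 4.4²·40.2 + 2²·17 + 2·4.4·2·9.94
= 778.272 + 68 + 174.944 = 1021.216.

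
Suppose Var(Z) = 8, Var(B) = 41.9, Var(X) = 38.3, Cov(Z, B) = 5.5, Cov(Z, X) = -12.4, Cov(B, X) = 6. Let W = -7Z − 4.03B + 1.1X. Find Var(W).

Var(W) = a²·Var(Z) + b²·Var(B) + c²·Var(X) + 2ab·Cov(Z, B) + 2ac·Cov(Z, X) + 2bc·Cov(B, X), with a = -7, b = -4.03, c = 1.1.
= 392 + 680.49371 + 46.343 + 310.31 + 190.96 + (-53.196)
= 1566.91071.

Var(W) = 1566.91071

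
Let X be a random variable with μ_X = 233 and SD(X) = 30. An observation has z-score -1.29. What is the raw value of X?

X = 194.3

X = μ_X + z·SD(X) = 233 + (-1.29)·30 = 194.3.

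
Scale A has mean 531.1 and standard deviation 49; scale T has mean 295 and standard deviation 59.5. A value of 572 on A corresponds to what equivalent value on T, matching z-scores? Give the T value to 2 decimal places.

z = (572 − 531.1)/49 ≈ 0.8347.
T = 295 + z·59.5 = 295 + (572 − 531.1)·59.5/49 ≈ 344.66.

T = 344.66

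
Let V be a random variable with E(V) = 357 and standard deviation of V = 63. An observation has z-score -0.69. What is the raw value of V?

V = 313.53

V = E(V) + z·standard deviation of V = 357 + (-0.69)·63 = 313.53.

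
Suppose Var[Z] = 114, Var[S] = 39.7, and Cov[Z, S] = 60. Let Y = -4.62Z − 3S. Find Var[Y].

Var[Y] = a²·Var[Z] + b²·Var[S] + 2ab·Cov[Z, S] with a = -4.62, b = -3.
= (-4.62)²·114 + (-3)²·39.7 + 2·(-4.62)·(-3)·60
= 2433.2616 + 357.3 + 1663.2 = 4453.7616.

Var[Y] = 4453.7616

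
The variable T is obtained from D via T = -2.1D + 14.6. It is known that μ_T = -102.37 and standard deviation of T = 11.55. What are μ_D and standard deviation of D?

μ_D = 55.7, standard deviation of D = 5.5

From T = -2.1D + 14.6: μ_T = a·μ_D + b, so μ_D = (μ_T − b)/a = (-102.37 − 14.6)/(-2.1) = 55.7.
standard deviation of T = |a|·standard deviation of D, so standard deviation of D = 11.55/|-2.1| = 5.5.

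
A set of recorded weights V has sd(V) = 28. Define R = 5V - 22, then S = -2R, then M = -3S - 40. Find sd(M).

sd(R) = |5|·28 = 140.
sd(S) = |-2|·140 = 280.
sd(M) = |-3|·280 = 840.

sd(M) = 840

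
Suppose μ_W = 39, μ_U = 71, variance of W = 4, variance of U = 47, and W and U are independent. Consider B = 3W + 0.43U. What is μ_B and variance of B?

μ_B = 3·μ_W + 0.43·μ_U = 3·39 + 0.43·71 = 147.53.
variance of B = a²·variance of W + b²·variance of U + 2ab·Cov(W, U) with a = 3, b = 0.43.
Independence gives Cov(W, U) = 0.
= 3²·4 + 0.43²·47 + 2·3·0.43·0
= 36 + 8.6903 + 0 = 44.6903.

μ_B = 147.53, variance of B = 44.6903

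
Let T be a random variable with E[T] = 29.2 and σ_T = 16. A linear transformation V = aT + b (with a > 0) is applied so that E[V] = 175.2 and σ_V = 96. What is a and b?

σ_V = a·σ_T (a > 0), so a = 96/16 = 6.
E[V] = a·E[T] + b, so b = 175.2 − 6·29.2 = 0.

a = 6, b = 0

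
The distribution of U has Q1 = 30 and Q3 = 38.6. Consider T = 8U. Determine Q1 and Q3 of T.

a = 8 > 0: Q1(T) = a·Q1(U)+b = 240, Q3(T) = a·Q3(U)+b = 308.8.

Q1(T) = 240, Q3(T) = 308.8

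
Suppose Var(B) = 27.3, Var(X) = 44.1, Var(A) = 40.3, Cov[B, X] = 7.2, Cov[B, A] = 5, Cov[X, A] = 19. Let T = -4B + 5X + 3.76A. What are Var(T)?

Var(T) = a²·Var(B) + b²·Var(X) + c²·Var(A) + 2ab·Cov[B, X] + 2ac·Cov[B, A] + 2bc·Cov[X, A], with a = -4, b = 5, c = 3.76.
= 436.8 + 1102.5 + 569.74528 + (-288) + (-150.4) + 714.4
= 2385.04528.

Var(T) = 2385.04528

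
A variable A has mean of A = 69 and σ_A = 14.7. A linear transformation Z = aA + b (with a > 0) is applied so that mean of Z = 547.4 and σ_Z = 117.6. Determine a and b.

a = 8, b = -4.6

σ_Z = a·σ_A (a > 0), so a = 117.6/14.7 = 8.
mean of Z = a·mean of A + b, so b = 547.4 − 8·69 = -4.6.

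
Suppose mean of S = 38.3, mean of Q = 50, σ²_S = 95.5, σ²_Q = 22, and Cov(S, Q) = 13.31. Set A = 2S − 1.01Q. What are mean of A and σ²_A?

mean of A = 2·mean of S + (-1.01)·mean of Q = 2·38.3 + (-1.01)·50 = 26.1.
σ²_A = a²·σ²_S + b²·σ²_Q + 2ab·Cov(S, Q) with a = 2, b = -1.01.
= 2²·95.5 + (-1.01)²·22 + 2·2·(-1.01)·13.31
= 382 + 22.4422 + (-53.7724) = 350.6698.

mean of A = 26.1, σ²_A = 350.6698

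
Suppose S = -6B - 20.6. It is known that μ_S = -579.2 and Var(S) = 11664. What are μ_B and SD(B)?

From S = -6B - 20.6: μ_S = a·μ_B + b, so μ_B = (μ_S − b)/a = (-579.2 − (-20.6))/(-6) = 93.1.
SD(S) = √11664 = 108.
SD(S) = |a|·SD(B), so SD(B) = 108/|-6| = 18.

μ_B = 93.1, SD(B) = 18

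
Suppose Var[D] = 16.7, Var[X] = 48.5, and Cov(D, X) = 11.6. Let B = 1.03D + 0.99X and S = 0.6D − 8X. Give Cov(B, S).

By bilinearity, Cov(B, S) = ac·Var[D] + bd·Var[X] + (ad+bc)·Cov(D, X), with a=1.03, b=0.99, c=0.6, d=-8.
ac·Var[D] = 1.03·0.6·16.7 = 10.3206
bd·Var[X] = 0.99·(-8)·48.5 = -384.12
(ad+bc)·Cov(D, X) = (-7.646)·11.6 = -88.6936
Cov(B, S) = 10.3206 + (-384.12) + (-88.6936) = -462.493.

Cov(B, S) = -462.493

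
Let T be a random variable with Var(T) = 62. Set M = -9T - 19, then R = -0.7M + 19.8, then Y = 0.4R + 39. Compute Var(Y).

Var(M) = (-9)²·62 = 5022.
Var(R) = (-0.7)²·5022 = 2460.78.
Var(Y) = 0.4²·2460.78 = 393.7248.

Var(Y) = 393.7248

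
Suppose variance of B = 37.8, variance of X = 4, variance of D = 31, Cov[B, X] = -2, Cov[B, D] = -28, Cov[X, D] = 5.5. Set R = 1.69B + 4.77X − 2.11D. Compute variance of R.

variance of R = a²·variance of B + b²·variance of X + c²·variance of D + 2ab·Cov[B, X] + 2ac·Cov[B, D] + 2bc·Cov[X, D], with a = 1.69, b = 4.77, c = -2.11.
= 107.96058 + 91.0116 + 138.0151 + (-32.2452) + 199.6904 + (-110.7117)
= 393.72078.

variance of R = 393.72078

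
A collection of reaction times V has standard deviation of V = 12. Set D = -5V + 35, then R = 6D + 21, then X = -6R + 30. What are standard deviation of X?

standard deviation of X = 2160

standard deviation of D = |-5|·12 = 60.
standard deviation of R = |6|·60 = 360.
standard deviation of X = |-6|·360 = 2160.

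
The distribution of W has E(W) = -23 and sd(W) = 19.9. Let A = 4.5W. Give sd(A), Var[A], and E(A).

A = 4.5W is linear with a = 4.5, b = 0.
sd(A) = |a|·sd(W) = |4.5|·19.9 = 89.55.
Var[W] = 19.9² = 396.01.
Var[A] = a²·Var[W] = 4.5²·396.01 = 8019.2025.
E(A) = a·E(W) + b = 4.5·(-23) = -103.5.

sd(A) = 89.55, Var[A] = 8019.2025, E(A) = -103.5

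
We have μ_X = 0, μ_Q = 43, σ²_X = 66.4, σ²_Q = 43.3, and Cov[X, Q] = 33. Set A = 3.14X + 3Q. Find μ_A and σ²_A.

μ_A = 3.14·μ_X + 3·μ_Q = 3.14·0 + 3·43 = 129.
σ²_A = a²·σ²_X + b²·σ²_Q + 2ab·Cov[X, Q] with a = 3.14, b = 3.
= 3.14²·66.4 + 3²·43.3 + 2·3.14·3·33
= 654.67744 + 389.7 + 621.72 = 1666.09744.

μ_A = 129, σ²_A = 1666.09744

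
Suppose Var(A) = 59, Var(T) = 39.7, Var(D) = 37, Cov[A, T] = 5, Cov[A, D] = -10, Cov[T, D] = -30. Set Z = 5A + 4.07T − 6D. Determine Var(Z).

Var(Z) = 5733.32653

Var(Z) = a²·Var(A) + b²·Var(T) + c²·Var(D) + 2ab·Cov[A, T] + 2ac·Cov[A, D] + 2bc·Cov[T, D], with a = 5, b = 4.07, c = -6.
= 1475 + 657.62653 + 1332 + 203.5 + 600 + 1465.2
= 5733.32653.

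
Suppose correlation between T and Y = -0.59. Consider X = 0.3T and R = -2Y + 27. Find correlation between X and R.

correlation between X and R = 0.59

Linear rescalings preserve |correlation|; the slopes 0.3 and -2 have opposite signs, so the correlation flips sign: correlation between X and R = −correlation between T and Y = 0.59.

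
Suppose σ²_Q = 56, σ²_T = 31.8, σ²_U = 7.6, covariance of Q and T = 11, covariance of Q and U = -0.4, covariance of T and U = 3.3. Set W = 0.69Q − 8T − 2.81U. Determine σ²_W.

σ²_W = 2150.35108

σ²_W = a²·σ²_Q + b²·σ²_T + c²·σ²_U + 2ab·covariance of Q and T + 2ac·covariance of Q and U + 2bc·covariance of T and U, with a = 0.69, b = -8, c = -2.81.
= 26.6616 + 2035.2 + 60.01036 + (-121.44) + 1.55112 + 148.368
= 2150.35108.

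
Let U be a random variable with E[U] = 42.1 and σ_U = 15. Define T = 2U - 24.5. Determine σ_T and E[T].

T = 2U - 24.5 is linear with a = 2, b = -24.5.
σ_T = |a|·σ_U = |2|·15 = 30.
E[T] = a·E[U] + b = 2·42.1 + (-24.5) = 59.7.

σ_T = 30, E[T] = 59.7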